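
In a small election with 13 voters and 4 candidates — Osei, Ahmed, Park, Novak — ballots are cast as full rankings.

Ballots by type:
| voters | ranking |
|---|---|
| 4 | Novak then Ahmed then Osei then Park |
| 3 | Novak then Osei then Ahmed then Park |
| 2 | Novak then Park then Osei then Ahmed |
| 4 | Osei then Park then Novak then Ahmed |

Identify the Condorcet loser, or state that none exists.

Park

Head-to-head results (13 voters):
Osei–Ahmed: Osei 9–4.
Osei vs Park: 4+3+4 = 11 for Osei, 2 for Park — Osei by 11–2.
Osei vs Novak: 4 for Osei, 9 for Novak — Novak by 9–4.
Ahmed vs Park: Ahmed wins 7–6.
Ahmed vs Novak: Ahmed preferred on 0 ballots; Novak wins 13–0.
Park vs Novak: Park preferred on 4 ballots; Novak wins 9–4.
Only Park has no wins; Park is the Condorcet loser.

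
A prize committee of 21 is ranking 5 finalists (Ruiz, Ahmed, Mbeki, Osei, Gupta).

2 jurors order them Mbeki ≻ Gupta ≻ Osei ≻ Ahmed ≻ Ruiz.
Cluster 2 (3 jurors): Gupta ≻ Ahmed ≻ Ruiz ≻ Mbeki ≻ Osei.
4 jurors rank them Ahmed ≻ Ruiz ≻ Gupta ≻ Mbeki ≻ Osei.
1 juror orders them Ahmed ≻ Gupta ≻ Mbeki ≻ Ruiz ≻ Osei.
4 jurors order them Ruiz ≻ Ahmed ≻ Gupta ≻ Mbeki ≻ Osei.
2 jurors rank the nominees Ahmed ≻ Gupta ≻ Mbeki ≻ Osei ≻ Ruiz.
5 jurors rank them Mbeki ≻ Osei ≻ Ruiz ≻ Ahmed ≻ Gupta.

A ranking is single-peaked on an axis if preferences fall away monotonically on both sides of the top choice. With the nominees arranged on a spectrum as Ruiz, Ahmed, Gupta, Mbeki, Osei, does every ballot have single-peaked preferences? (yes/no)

no

Axis positions: Ruiz=1, Ahmed=2, Gupta=3, Mbeki=4, Osei=5.
Cluster 1 (peak Mbeki at position 4): ranking walks positions 4-3-5-2-1, expanding outward from the peak — single-peaked.
Cluster 2 (peak Gupta at position 3): ranking walks positions 3-2-1-4-5, expanding outward from the peak — single-peaked.
Cluster 3 (peak Ahmed at position 2): ranking walks positions 2-1-3-4-5, expanding outward from the peak — single-peaked.
Cluster 4 (peak Ahmed at position 2): ranking walks positions 2-3-4-1-5, expanding outward from the peak — single-peaked.
Cluster 5 (peak Ruiz at position 1): ranking walks positions 1-2-3-4-5, expanding outward from the peak — single-peaked.
Cluster 6 (peak Ahmed at position 2): ranking walks positions 2-3-4-5-1, expanding outward from the peak — single-peaked.
Cluster 7: ranking walks positions 4-5-1-2-3; Ruiz is ranked above Gupta even though Gupta lies between Ruiz and the peak Mbeki on the axis — preferences dip and rise again. Not single-peaked.
Cluster 7 violates single-peakedness, so the profile is not single-peaked on this axis.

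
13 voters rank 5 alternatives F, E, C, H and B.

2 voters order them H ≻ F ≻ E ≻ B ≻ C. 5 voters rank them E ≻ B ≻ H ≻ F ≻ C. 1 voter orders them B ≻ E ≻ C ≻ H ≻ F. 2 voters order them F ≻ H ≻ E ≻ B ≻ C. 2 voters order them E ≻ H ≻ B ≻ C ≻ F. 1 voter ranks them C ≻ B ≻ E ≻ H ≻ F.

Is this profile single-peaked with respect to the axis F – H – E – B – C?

Axis positions: F=1, H=2, E=3, B=4, C=5.
Group 1 (peak H at position 2): ranking walks positions 2-1-3-4-5, expanding outward from the peak — single-peaked.
Group 2 (peak E at position 3): ranking walks positions 3-4-2-1-5, expanding outward from the peak — single-peaked.
Group 3 (peak B at position 4): ranking walks positions 4-3-5-2-1, expanding outward from the peak — single-peaked.
Group 4 (peak F at position 1): ranking walks positions 1-2-3-4-5, expanding outward from the peak — single-peaked.
Group 5 (peak E at position 3): ranking walks positions 3-2-4-5-1, expanding outward from the peak — single-peaked.
Group 6 (peak C at position 5): ranking walks positions 5-4-3-2-1, expanding outward from the peak — single-peaked.
Every ranking is single-peaked on this axis.

yes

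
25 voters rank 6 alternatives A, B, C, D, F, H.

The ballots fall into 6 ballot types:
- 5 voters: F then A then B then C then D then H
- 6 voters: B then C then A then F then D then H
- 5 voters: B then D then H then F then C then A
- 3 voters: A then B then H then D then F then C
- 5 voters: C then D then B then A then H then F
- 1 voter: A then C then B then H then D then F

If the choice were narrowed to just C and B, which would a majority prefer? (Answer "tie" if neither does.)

B

Ballots ranking C above B: 5 + 1 = 6.
Ballots ranking B above C: 25 − 6 = 19.
B wins the head-to-head 19–6.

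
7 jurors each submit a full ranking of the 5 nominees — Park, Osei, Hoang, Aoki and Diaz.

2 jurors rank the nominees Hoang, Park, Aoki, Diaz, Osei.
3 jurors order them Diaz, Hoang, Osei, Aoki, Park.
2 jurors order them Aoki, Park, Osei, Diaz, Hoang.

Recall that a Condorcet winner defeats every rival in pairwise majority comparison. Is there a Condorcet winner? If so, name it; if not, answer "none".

Check each pair by majority over 7 ballots:
Park vs Osei: 4 to 3, Park.
Park vs Hoang: Park is ranked higher on 2 ballots, Hoang on 5. Hoang wins 5–2.
Park vs Aoki: 2 to 5, Aoki.
Park vs Diaz: 2+2 = 4 for Park, 3 for Diaz — Park by 4–3.
Osei vs Hoang: Osei preferred on 2 ballots; Hoang wins 5–2.
Osei vs Aoki: Osei is ranked higher on 3 ballots, Aoki on 4. Aoki wins 4–3.
Osei vs Diaz: Osei preferred on 2 ballots; Diaz wins 5–2.
Hoang vs Aoki: 2+3 = 5 for Hoang, 2 for Aoki — Hoang by 5–2.
Hoang vs Diaz: 2 for Hoang, 5 for Diaz — Diaz by 5–2.
Aoki vs Diaz: Aoki preferred on 2+2 = 4 ballots; Aoki wins 4–3.
Every nominee loses at least once (Park loses to Hoang; Osei loses to Park; Hoang loses to Diaz; Aoki loses to Hoang; Diaz loses to Park). The majority relation contains the cycle Park > Diaz > Hoang > Park, so there is no Condorcet winner.

none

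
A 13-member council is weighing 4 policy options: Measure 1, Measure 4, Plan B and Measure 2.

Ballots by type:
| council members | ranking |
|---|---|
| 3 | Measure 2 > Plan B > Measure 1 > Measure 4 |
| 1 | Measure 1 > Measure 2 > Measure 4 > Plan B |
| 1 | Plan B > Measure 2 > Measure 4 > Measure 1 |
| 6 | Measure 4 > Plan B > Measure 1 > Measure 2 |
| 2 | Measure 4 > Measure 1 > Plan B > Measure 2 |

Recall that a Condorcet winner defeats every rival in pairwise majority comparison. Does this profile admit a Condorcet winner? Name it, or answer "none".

Measure 4

Head-to-head results (13 council members):
Measure 1 vs Measure 4: Measure 1 preferred on 3+1 = 4 ballots; Measure 4 wins 9–4.
Measure 1 vs Plan B: Plan B, 10–3.
Measure 1 vs Measure 2: Measure 1 wins 9–4.
Measure 4 vs Plan B: Measure 4 is ranked higher on 1+6+2 = 9 ballots, Plan B on 4. Measure 4 wins 9–4.
Measure 4 vs Measure 2: Measure 4, 8–5.
Plan B vs Measure 2: Plan B, 9–4.
Only Measure 4 has no losses; Measure 4 is the Condorcet winner.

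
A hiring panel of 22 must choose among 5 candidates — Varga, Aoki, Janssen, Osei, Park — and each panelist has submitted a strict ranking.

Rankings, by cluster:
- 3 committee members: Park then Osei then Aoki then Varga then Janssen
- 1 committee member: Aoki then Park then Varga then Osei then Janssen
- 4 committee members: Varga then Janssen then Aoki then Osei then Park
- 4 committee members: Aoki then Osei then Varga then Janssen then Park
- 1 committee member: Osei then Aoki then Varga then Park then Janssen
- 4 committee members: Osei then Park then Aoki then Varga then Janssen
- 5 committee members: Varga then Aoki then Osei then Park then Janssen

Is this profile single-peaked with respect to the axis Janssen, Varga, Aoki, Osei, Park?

no

Axis positions: Janssen=1, Varga=2, Aoki=3, Osei=4, Park=5.
Cluster 1 (peak Park at position 5): ranking walks positions 5-4-3-2-1, expanding outward from the peak — single-peaked.
Cluster 2: ranking walks positions 3-5-2-4-1; Park is ranked above Osei even though Osei lies between Park and the peak Aoki on the axis — preferences dip and rise again. Not single-peaked.
Cluster 3 (peak Varga at position 2): ranking walks positions 2-1-3-4-5, expanding outward from the peak — single-peaked.
Cluster 4 (peak Aoki at position 3): ranking walks positions 3-4-2-1-5, expanding outward from the peak — single-peaked.
Cluster 5 (peak Osei at position 4): ranking walks positions 4-3-2-5-1, expanding outward from the peak — single-peaked.
Cluster 6 (peak Osei at position 4): ranking walks positions 4-5-3-2-1, expanding outward from the peak — single-peaked.
Cluster 7 (peak Varga at position 2): ranking walks positions 2-3-4-5-1, expanding outward from the peak — single-peaked.
Cluster 2 violates single-peakedness, so the profile is not single-peaked on this axis.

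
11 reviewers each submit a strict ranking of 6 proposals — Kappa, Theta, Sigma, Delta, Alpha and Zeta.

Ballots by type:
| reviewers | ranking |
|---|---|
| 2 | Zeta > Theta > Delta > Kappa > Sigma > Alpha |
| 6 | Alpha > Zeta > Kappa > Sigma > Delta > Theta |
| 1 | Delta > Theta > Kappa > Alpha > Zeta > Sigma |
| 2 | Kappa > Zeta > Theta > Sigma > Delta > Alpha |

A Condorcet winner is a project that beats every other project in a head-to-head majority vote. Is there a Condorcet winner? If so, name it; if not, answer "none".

Alpha

Pairwise majorities:
Kappa–Theta: Kappa 8–3.
Kappa–Sigma: Kappa 11–0.
Kappa vs Delta: Kappa wins 8–3.
Kappa vs Alpha: Alpha wins 6–5.
Kappa–Zeta: Zeta 8–3.
Theta–Sigma: Sigma 6–5.
Theta vs Delta: Delta, 7–4.
Theta–Alpha: Alpha 6–5.
Theta vs Zeta: Zeta, 10–1.
Sigma vs Delta: Sigma wins 8–3.
Sigma vs Alpha: Alpha, 7–4.
Sigma–Zeta: Zeta 11–0.
Delta–Alpha: Alpha 6–5.
Delta–Zeta: Zeta 10–1.
Alpha–Zeta: Alpha 7–4.
Alpha wins every pairwise contest, so Alpha is the Condorcet winner.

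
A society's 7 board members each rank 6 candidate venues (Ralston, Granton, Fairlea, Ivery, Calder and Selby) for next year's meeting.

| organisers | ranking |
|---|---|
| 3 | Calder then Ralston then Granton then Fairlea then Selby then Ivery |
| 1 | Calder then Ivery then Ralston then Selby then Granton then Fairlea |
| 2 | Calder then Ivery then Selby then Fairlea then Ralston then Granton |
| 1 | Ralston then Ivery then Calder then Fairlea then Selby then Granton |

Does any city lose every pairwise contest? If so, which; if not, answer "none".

Head-to-head results (7 organisers):
Ralston vs Granton: Ralston, 7–0.
Ralston vs Fairlea: Ralston, 5–2.
Ralston vs Ivery: 4 to 3, Ralston.
Ralston vs Calder: Ralston is ranked higher on 1 ballot, Calder on 6. Calder wins 6–1.
Ralston–Selby: Ralston 5–2.
Granton vs Fairlea: Granton wins 4–3.
Granton vs Ivery: Ivery, 4–3.
Granton vs Calder: Calder wins 7–0.
Granton vs Selby: Granton preferred on 3 ballots; Selby wins 4–3.
Fairlea vs Ivery: Fairlea preferred on 3 ballots; Ivery wins 4–3.
Fairlea–Calder: Calder 7–0.
Fairlea vs Selby: Fairlea is ranked higher on 3+1 = 4 ballots, Selby on 3. Fairlea wins 4–3.
Ivery vs Calder: 1 for Ivery, 6 for Calder — Calder by 6–1.
Ivery vs Selby: 4 to 3, Ivery.
Calder–Selby: Calder 7–0.
Each city has at least one pairwise win (Ralston beats Granton; Granton beats Fairlea; Fairlea beats Selby; Ivery beats Granton; Calder beats Ralston; Selby beats Granton) — no Condorcet loser.

none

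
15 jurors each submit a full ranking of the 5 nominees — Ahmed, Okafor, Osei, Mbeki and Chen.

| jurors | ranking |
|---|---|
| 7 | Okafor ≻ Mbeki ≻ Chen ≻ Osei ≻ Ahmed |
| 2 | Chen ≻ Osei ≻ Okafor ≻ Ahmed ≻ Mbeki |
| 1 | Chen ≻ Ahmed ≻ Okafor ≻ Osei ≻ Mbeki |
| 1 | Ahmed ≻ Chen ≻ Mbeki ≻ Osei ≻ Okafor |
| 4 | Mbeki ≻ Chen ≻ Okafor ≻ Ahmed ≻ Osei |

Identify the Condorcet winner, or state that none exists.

Head-to-head results (15 jurors):
Ahmed vs Okafor: Okafor wins 13–2.
Ahmed–Osei: Osei 9–6.
Ahmed–Mbeki: Mbeki 11–4.
Ahmed–Chen: Chen 14–1.
Okafor–Osei: Okafor 12–3.
Okafor vs Mbeki: Okafor, 10–5.
Okafor–Chen: Chen 8–7.
Osei vs Mbeki: Mbeki, 12–3.
Osei vs Chen: Chen wins 15–0.
Mbeki vs Chen: Mbeki wins 11–4.
No nominee is unbeaten: Ahmed loses to Okafor; Okafor loses to Chen; Osei loses to Okafor; Mbeki loses to Okafor; Chen loses to Mbeki. In particular Okafor → Mbeki → Chen → Okafor is a majority cycle — no Condorcet winner exists.

none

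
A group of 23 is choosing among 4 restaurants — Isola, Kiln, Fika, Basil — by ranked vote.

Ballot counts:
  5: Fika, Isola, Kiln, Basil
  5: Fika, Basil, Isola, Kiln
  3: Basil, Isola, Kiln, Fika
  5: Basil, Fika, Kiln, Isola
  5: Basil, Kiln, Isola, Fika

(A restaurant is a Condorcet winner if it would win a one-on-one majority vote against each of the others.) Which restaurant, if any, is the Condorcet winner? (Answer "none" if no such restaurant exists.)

Head-to-head results (23 friends):
Isola vs Kiln: 5+5+3 = 13 for Isola, 10 for Kiln — Isola by 13–10.
Isola vs Fika: Isola is ranked higher on 3+5 = 8 ballots, Fika on 15. Fika wins 15–8.
Isola vs Basil: Isola is ranked higher on 5 ballots, Basil on 18. Basil wins 18–5.
Kiln vs Fika: 3+5 = 8 for Kiln, 15 for Fika — Fika by 15–8.
Kiln vs Basil: Kiln preferred on 5 ballots; Basil wins 18–5.
Fika vs Basil: 10 to 13, Basil.
Basil defeats every rival head-to-head and is the Condorcet winner.

Basil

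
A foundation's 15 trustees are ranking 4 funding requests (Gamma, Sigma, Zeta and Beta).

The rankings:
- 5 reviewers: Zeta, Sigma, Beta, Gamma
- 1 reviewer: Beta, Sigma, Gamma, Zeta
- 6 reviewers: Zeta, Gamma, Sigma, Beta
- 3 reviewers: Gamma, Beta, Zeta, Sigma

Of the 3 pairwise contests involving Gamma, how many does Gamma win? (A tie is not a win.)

Gamma against each rival (15 reviewers):
Gamma vs Sigma: Gamma is ranked higher on 6+3 = 9 ballots, Sigma on 6. Gamma wins 9–6.
Gamma vs Zeta: Zeta wins 11–4.
Gamma vs Beta: 6+3 = 9 for Gamma, 6 for Beta — Gamma by 9–6.
Gamma beats Sigma, Beta; loses to Zeta — 2 pairwise wins.

2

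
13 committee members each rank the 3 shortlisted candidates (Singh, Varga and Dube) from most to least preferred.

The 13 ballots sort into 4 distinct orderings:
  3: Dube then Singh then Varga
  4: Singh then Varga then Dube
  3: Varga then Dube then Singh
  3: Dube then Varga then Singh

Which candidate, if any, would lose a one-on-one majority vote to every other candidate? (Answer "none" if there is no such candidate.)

Head-to-head results (13 committee members):
Singh–Varga: Singh 7–6.
Singh–Dube: Dube 9–4.
Varga vs Dube: Varga wins 7–6.
No candidate is winless: Singh beats Varga; Varga beats Dube; Dube beats Singh. There is no Condorcet loser.

none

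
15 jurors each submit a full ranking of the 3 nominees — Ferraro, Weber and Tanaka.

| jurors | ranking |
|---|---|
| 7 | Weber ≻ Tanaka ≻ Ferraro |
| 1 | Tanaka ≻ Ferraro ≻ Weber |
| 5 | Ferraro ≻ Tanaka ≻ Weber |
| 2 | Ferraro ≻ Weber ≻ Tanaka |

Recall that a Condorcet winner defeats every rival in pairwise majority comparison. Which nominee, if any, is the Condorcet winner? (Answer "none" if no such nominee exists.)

Pairwise majorities:
Ferraro vs Weber: 1+5+2 = 8 for Ferraro, 7 for Weber — Ferraro by 8–7.
Ferraro vs Tanaka: Ferraro is ranked higher on 5+2 = 7 ballots, Tanaka on 8. Tanaka wins 8–7.
Weber vs Tanaka: Weber is ranked higher on 7+2 = 9 ballots, Tanaka on 6. Weber wins 9–6.
Every nominee loses at least once (Ferraro loses to Tanaka; Weber loses to Ferraro; Tanaka loses to Weber). The majority relation contains the cycle Ferraro > Weber > Tanaka > Ferraro, so there is no Condorcet winner.

none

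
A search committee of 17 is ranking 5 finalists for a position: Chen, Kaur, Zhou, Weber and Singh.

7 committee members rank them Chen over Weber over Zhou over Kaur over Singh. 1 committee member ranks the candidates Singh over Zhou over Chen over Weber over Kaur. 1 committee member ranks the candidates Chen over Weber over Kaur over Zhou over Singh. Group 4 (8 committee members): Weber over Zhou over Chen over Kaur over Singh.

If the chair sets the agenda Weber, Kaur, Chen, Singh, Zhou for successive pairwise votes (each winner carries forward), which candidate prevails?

Zhou

Round 1: Weber vs Kaur — 17–0, Weber advances.
Round 2: Weber vs Chen — 8–9, Chen advances.
Round 3: Chen vs Singh — 16–1, Chen advances.
Round 4: Chen vs Zhou — 8–9, Zhou advances.
Zhou survives the agenda.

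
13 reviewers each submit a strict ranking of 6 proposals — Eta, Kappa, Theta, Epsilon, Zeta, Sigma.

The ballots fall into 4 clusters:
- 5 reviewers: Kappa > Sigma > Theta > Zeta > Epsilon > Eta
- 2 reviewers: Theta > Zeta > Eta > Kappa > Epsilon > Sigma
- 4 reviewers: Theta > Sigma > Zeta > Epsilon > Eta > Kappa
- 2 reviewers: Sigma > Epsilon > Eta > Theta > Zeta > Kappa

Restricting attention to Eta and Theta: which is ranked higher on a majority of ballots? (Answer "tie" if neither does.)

Theta

Ballots ranking Eta above Theta: 2.
Ballots ranking Theta above Eta: 13 − 2 = 11.
Theta wins the head-to-head 11–2.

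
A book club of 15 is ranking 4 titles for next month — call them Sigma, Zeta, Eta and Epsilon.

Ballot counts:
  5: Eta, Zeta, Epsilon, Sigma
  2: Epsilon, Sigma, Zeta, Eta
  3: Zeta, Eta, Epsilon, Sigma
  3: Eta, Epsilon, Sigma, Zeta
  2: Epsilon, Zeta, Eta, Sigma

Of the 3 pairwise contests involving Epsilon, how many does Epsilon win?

1

Epsilon against each rival (15 members):
Epsilon vs Sigma: 15 to 0, Epsilon.
Epsilon vs Zeta: Epsilon is ranked higher on 2+3+2 = 7 ballots, Zeta on 8. Zeta wins 8–7.
Epsilon vs Eta: 4 to 11, Eta.
Epsilon beats Sigma; loses to Zeta, Eta — 1 pairwise win.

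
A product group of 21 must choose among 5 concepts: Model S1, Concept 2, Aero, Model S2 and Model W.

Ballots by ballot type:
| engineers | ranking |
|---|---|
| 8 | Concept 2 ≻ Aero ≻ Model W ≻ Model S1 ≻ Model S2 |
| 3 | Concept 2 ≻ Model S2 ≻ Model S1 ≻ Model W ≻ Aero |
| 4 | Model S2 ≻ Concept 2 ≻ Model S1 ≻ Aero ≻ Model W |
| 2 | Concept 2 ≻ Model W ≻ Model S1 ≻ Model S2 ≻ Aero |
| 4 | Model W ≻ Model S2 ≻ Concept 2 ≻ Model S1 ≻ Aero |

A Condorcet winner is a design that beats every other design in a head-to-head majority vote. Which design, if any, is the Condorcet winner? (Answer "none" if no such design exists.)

Concept 2

Pairwise majorities:
Model S1 vs Concept 2: 0 to 21, Concept 2.
Model S1 vs Aero: Model S1 wins 13–8.
Model S1 vs Model S2: 10 to 11, Model S2.
Model S1 vs Model W: 3+4 = 7 for Model S1, 14 for Model W — Model W by 14–7.
Concept 2 vs Aero: Concept 2 is ranked higher on 8+3+4+2+4 = 21 ballots, Aero on 0. Concept 2 wins 21–0.
Concept 2 vs Model S2: 13 to 8, Concept 2.
Concept 2 vs Model W: Concept 2 preferred on 8+3+4+2 = 17 ballots; Concept 2 wins 17–4.
Aero vs Model S2: Model S2 wins 13–8.
Aero–Model W: Aero 12–9.
Model S2 vs Model W: Model W wins 14–7.
Only Concept 2 has no losses; Concept 2 is the Condorcet winner.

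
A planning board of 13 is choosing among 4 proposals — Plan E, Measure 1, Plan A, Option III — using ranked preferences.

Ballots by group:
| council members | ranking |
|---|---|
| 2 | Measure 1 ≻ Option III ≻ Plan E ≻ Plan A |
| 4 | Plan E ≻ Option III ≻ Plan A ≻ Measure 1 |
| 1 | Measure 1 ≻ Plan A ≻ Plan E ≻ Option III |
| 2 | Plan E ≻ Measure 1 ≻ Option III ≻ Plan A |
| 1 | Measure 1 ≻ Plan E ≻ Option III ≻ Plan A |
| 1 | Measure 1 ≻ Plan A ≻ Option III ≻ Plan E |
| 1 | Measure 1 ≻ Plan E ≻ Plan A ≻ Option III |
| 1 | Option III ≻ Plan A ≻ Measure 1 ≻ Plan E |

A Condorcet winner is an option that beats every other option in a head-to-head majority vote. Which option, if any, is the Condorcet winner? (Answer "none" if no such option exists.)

Head-to-head results (13 council members):
Plan E vs Measure 1: Measure 1 wins 7–6.
Plan E vs Plan A: Plan E, 10–3.
Plan E vs Option III: Plan E, 9–4.
Measure 1 vs Plan A: Measure 1 wins 8–5.
Measure 1–Option III: Measure 1 8–5.
Plan A vs Option III: Option III wins 10–3.
Only Measure 1 has no losses; Measure 1 is the Condorcet winner.

Measure 1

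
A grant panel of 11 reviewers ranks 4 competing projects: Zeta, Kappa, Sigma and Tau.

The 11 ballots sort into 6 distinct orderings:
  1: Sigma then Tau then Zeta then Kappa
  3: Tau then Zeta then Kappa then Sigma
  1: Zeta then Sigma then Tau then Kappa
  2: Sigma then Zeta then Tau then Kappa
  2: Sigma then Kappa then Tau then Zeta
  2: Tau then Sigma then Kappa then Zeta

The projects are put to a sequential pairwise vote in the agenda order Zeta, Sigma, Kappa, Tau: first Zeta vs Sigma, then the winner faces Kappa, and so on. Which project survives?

Round 1: Zeta vs Sigma — 4–7, Sigma advances.
Round 2: Sigma vs Kappa — 8–3, Sigma advances.
Round 3: Sigma vs Tau — 6–5, Sigma advances.
The agenda winner is Sigma.

Sigma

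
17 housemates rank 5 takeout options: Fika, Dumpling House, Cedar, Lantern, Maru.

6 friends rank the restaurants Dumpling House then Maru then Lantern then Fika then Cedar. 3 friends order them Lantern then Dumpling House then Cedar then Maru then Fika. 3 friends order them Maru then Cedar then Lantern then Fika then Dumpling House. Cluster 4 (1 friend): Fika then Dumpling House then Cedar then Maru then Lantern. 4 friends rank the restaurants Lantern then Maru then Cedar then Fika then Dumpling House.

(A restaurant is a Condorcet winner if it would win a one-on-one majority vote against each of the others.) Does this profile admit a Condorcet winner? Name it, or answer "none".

Check each pair by majority over 17 ballots:
Fika vs Dumpling House: 8 to 9, Dumpling House.
Fika vs Cedar: Fika is ranked higher on 6+1 = 7 ballots, Cedar on 10. Cedar wins 10–7.
Fika–Lantern: Lantern 16–1.
Fika vs Maru: Maru wins 16–1.
Dumpling House vs Cedar: Dumpling House wins 10–7.
Dumpling House vs Lantern: Lantern wins 10–7.
Dumpling House vs Maru: Dumpling House, 10–7.
Cedar vs Lantern: Lantern wins 13–4.
Cedar vs Maru: Cedar is ranked higher on 3+1 = 4 ballots, Maru on 13. Maru wins 13–4.
Lantern vs Maru: Lantern is ranked higher on 3+4 = 7 ballots, Maru on 10. Maru wins 10–7.
Each restaurant drops at least one matchup (Fika loses to Dumpling House; Dumpling House loses to Lantern; Cedar loses to Dumpling House; Lantern loses to Maru; Maru loses to Dumpling House); the cycle Dumpling House > Maru > Lantern > Dumpling House rules out a Condorcet winner.

none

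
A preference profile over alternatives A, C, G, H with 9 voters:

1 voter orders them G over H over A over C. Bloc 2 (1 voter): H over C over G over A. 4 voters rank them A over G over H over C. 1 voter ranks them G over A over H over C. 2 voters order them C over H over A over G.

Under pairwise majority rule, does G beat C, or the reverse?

G

Ballots ranking G above C: 1 + 4 + 1 = 6.
Ballots ranking C above G: 9 − 6 = 3.
G wins the head-to-head 6–3.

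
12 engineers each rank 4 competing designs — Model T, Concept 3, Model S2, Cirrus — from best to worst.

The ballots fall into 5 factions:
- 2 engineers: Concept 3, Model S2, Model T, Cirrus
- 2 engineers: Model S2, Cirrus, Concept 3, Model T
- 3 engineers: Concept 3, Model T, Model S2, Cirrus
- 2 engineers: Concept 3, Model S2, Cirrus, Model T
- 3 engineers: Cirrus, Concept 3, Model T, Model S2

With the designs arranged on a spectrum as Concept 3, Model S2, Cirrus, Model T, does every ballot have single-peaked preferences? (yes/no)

Axis positions: Concept 3=1, Model S2=2, Cirrus=3, Model T=4.
Faction 1: ranking walks positions 1-2-4-3; Model T is ranked above Cirrus even though Cirrus lies between Model T and the peak Concept 3 on the axis — preferences dip and rise again. Not single-peaked.
Faction 2 (peak Model S2 at position 2): ranking walks positions 2-3-1-4, expanding outward from the peak — single-peaked.
Faction 3: ranking walks positions 1-4-2-3; Model T is ranked above Model S2 even though Model S2 lies between Model T and the peak Concept 3 on the axis — preferences dip and rise again. Not single-peaked.
Faction 4 (peak Concept 3 at position 1): ranking walks positions 1-2-3-4, expanding outward from the peak — single-peaked.
Faction 5: ranking walks positions 3-1-4-2; Concept 3 is ranked above Model S2 even though Model S2 lies between Concept 3 and the peak Cirrus on the axis — preferences dip and rise again. Not single-peaked.
Faction 1 violates single-peakedness, so the profile is not single-peaked on this axis.

no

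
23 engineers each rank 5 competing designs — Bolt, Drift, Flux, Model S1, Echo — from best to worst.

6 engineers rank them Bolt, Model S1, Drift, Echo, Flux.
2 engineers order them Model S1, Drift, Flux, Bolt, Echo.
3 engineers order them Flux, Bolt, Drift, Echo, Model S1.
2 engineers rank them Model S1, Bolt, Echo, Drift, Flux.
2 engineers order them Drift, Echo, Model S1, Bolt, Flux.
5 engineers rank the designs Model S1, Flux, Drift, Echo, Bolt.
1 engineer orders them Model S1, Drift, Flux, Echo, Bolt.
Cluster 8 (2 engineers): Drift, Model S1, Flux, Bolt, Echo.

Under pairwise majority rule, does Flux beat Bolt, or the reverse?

Ballots ranking Flux above Bolt: 2 + 3 + 5 + 1 + 2 = 13.
Ballots ranking Bolt above Flux: 23 − 13 = 10.
Flux wins the head-to-head 13–10.

Flux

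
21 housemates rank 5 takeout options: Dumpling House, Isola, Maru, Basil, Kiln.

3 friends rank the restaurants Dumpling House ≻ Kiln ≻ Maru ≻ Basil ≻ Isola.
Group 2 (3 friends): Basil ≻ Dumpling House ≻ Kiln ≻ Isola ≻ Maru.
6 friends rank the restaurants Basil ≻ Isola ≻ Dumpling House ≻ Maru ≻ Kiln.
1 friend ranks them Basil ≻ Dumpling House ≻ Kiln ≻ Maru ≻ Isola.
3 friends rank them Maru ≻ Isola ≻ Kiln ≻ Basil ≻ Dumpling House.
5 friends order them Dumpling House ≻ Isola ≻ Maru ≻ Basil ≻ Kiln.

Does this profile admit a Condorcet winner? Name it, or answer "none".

none

Check each pair by majority over 21 ballots:
Dumpling House vs Isola: Dumpling House is ranked higher on 3+3+1+5 = 12 ballots, Isola on 9. Dumpling House wins 12–9.
Dumpling House vs Maru: Dumpling House wins 18–3.
Dumpling House–Basil: Basil 13–8.
Dumpling House vs Kiln: Dumpling House wins 18–3.
Isola–Maru: Isola 14–7.
Isola vs Basil: 3+5 = 8 for Isola, 13 for Basil — Basil by 13–8.
Isola vs Kiln: 6+3+5 = 14 for Isola, 7 for Kiln — Isola by 14–7.
Maru vs Basil: Maru, 11–10.
Maru vs Kiln: 6+3+5 = 14 for Maru, 7 for Kiln — Maru by 14–7.
Basil vs Kiln: Basil, 15–6.
Every restaurant loses at least once (Dumpling House loses to Basil; Isola loses to Dumpling House; Maru loses to Dumpling House; Basil loses to Maru; Kiln loses to Dumpling House). The majority relation contains the cycle Dumpling House > Maru > Basil > Dumpling House, so there is no Condorcet winner.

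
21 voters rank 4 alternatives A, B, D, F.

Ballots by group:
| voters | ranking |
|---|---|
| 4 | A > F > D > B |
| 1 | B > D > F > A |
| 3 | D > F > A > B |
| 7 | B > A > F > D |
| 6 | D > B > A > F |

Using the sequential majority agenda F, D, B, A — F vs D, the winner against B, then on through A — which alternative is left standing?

B

Round 1: F vs D — 11–10, F advances.
Round 2: F vs B — 7–14, B advances.
Round 3: B vs A — 14–7, B advances.
The agenda winner is B.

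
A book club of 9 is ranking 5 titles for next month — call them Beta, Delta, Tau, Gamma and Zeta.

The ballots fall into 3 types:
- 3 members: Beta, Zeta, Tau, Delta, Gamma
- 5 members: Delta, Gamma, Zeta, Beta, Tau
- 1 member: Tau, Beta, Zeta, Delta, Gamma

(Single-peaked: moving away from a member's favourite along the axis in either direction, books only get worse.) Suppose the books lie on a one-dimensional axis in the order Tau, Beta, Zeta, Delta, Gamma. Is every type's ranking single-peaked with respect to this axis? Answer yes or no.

Axis positions: Tau=1, Beta=2, Zeta=3, Delta=4, Gamma=5.
Type 1 (peak Beta at position 2): ranking walks positions 2-3-1-4-5, expanding outward from the peak — single-peaked.
Type 2 (peak Delta at position 4): ranking walks positions 4-5-3-2-1, expanding outward from the peak — single-peaked.
Type 3 (peak Tau at position 1): ranking walks positions 1-2-3-4-5, expanding outward from the peak — single-peaked.
Every ranking is single-peaked on this axis.

yes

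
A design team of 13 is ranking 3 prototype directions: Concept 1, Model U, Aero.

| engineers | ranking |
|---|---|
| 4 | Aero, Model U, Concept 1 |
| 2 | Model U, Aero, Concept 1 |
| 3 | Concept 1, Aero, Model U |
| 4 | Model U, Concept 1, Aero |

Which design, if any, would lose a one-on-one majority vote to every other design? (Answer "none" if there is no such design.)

none

Head-to-head results (13 engineers):
Concept 1 vs Model U: 3 to 10, Model U.
Concept 1 vs Aero: Concept 1 preferred on 3+4 = 7 ballots; Concept 1 wins 7–6.
Model U vs Aero: 2+4 = 6 for Model U, 7 for Aero — Aero by 7–6.
No design is winless: Concept 1 beats Aero; Model U beats Concept 1; Aero beats Model U. There is no Condorcet loser.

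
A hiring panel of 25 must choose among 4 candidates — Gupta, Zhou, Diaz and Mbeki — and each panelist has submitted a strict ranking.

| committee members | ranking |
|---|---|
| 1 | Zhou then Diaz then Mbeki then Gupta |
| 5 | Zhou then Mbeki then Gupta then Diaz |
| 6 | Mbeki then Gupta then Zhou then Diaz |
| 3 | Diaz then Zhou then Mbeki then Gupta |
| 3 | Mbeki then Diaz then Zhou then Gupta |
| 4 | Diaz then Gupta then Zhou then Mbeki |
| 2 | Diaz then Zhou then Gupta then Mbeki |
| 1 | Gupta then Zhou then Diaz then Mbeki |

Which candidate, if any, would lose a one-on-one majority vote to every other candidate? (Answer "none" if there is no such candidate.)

Pairwise majorities:
Gupta vs Zhou: Gupta is ranked higher on 6+4+1 = 11 ballots, Zhou on 14. Zhou wins 14–11.
Gupta vs Diaz: Diaz wins 13–12.
Gupta vs Mbeki: Mbeki, 18–7.
Zhou vs Diaz: Zhou, 13–12.
Zhou vs Mbeki: 1+5+3+4+2+1 = 16 for Zhou, 9 for Mbeki — Zhou by 16–9.
Diaz vs Mbeki: 11 to 14, Mbeki.
Gupta is beaten in every head-to-head and is the Condorcet loser.

Gupta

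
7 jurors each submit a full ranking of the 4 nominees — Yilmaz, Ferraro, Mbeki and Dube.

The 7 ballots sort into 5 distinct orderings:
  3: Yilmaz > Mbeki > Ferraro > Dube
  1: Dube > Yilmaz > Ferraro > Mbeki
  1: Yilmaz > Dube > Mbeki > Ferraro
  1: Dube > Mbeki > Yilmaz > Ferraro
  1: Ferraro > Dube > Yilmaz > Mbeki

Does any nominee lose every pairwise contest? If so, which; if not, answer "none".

Head-to-head results (7 jurors):
Yilmaz vs Ferraro: Yilmaz wins 6–1.
Yilmaz vs Mbeki: Yilmaz, 6–1.
Yilmaz vs Dube: 3+1 = 4 for Yilmaz, 3 for Dube — Yilmaz by 4–3.
Ferraro vs Mbeki: Mbeki wins 5–2.
Ferraro–Dube: Ferraro 4–3.
Mbeki vs Dube: Mbeki is ranked higher on 3 ballots, Dube on 4. Dube wins 4–3.
No nominee is winless: Yilmaz beats Ferraro; Ferraro beats Dube; Mbeki beats Ferraro; Dube beats Mbeki. There is no Condorcet loser.

none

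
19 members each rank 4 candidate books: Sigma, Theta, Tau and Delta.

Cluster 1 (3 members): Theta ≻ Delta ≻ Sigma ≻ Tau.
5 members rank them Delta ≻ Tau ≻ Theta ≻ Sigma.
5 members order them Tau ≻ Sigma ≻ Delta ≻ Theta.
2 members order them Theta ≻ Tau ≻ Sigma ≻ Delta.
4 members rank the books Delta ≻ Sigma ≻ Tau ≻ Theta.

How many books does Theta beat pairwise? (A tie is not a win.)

1

Theta against each rival (19 members):
Theta–Sigma: Theta 10–9.
Theta–Tau: Tau 14–5.
Theta vs Delta: Delta wins 14–5.
Theta beats Sigma; loses to Tau, Delta — 1 pairwise win.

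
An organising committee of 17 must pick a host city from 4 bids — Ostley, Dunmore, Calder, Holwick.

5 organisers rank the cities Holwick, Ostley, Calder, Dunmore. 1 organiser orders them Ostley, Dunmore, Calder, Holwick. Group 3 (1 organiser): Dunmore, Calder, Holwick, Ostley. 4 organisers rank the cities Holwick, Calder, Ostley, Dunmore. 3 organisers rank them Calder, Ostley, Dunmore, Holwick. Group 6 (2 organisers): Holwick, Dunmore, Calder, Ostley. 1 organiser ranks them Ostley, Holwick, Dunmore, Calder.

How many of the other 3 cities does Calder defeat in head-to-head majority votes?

2

Calder against each rival (17 organisers):
Calder vs Ostley: Calder, 10–7.
Calder vs Dunmore: Calder, 12–5.
Calder vs Holwick: Calder preferred on 1+1+3 = 5 ballots; Holwick wins 12–5.
Calder beats Ostley, Dunmore; loses to Holwick — 2 pairwise wins.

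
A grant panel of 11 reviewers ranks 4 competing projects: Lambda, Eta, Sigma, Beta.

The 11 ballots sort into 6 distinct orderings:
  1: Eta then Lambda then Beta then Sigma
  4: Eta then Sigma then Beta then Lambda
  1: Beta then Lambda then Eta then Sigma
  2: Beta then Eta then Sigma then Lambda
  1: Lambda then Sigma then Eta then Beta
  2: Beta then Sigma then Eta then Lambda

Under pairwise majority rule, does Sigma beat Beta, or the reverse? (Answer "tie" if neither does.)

Ballots ranking Sigma above Beta: 4 + 1 = 5.
Ballots ranking Beta above Sigma: 11 − 5 = 6.
Beta wins the head-to-head 6–5.

Beta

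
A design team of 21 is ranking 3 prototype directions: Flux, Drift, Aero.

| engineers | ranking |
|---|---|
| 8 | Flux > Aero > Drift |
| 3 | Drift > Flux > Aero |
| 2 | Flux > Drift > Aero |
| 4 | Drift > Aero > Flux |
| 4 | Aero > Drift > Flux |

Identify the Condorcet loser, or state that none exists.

none

Head-to-head results (21 engineers):
Flux–Drift: Drift 11–10.
Flux vs Aero: 13 to 8, Flux.
Drift vs Aero: Aero wins 12–9.
No design is winless: Flux beats Aero; Drift beats Flux; Aero beats Drift. There is no Condorcet loser.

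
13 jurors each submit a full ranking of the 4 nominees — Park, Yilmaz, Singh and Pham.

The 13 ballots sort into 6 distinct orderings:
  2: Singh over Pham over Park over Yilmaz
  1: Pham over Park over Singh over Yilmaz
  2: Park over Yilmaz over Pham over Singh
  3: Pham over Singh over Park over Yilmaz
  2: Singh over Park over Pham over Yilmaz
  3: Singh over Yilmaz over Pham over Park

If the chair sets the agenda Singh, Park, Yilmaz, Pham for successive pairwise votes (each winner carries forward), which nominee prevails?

Round 1: Singh vs Park — 10–3, Singh advances.
Round 2: Singh vs Yilmaz — 11–2, Singh advances.
Round 3: Singh vs Pham — 7–6, Singh advances.
The agenda winner is Singh.

Singh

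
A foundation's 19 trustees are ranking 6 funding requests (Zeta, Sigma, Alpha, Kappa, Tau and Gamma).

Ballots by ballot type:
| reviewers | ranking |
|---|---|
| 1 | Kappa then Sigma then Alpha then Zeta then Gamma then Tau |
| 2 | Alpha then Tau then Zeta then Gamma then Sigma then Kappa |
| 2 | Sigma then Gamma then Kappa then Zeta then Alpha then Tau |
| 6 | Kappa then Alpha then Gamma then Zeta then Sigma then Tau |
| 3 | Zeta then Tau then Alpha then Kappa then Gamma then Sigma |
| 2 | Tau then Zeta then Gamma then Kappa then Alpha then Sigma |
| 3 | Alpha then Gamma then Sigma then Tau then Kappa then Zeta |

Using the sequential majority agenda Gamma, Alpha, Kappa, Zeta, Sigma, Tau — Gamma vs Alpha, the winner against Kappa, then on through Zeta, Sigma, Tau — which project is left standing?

Tau

Round 1: Gamma vs Alpha — 4–15, Alpha advances.
Round 2: Alpha vs Kappa — 8–11, Kappa advances.
Round 3: Kappa vs Zeta — 12–7, Kappa advances.
Round 4: Kappa vs Sigma — 12–7, Kappa advances.
Round 5: Kappa vs Tau — 9–10, Tau advances.
The agenda winner is Tau.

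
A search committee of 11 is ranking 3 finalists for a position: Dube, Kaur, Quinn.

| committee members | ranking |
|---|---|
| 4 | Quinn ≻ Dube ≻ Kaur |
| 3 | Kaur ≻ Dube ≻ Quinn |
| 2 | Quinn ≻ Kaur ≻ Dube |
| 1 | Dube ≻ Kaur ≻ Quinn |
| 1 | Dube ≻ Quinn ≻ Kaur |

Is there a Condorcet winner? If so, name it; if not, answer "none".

Quinn

Pairwise majorities:
Dube vs Kaur: Dube wins 6–5.
Dube vs Quinn: Quinn wins 6–5.
Kaur vs Quinn: Quinn, 7–4.
Only Quinn has no losses; Quinn is the Condorcet winner.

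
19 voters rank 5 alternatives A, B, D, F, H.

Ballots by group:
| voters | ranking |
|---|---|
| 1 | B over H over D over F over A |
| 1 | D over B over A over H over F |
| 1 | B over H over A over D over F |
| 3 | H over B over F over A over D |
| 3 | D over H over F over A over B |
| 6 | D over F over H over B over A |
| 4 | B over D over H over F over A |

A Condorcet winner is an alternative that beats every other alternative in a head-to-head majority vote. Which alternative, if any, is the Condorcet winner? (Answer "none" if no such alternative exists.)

D

Check each pair by majority over 19 ballots:
A vs B: A is ranked higher on 3 ballots, B on 16. B wins 16–3.
A vs D: A preferred on 1+3 = 4 ballots; D wins 15–4.
A vs F: 2 to 17, F.
A vs H: 1 to 18, H.
B vs D: 9 to 10, D.
B vs F: B is ranked higher on 1+1+1+3+4 = 10 ballots, F on 9. B wins 10–9.
B vs H: 7 to 12, H.
D vs F: D is ranked higher on 1+1+1+3+6+4 = 16 ballots, F on 3. D wins 16–3.
D vs H: D is ranked higher on 1+3+6+4 = 14 ballots, H on 5. D wins 14–5.
F vs H: F is ranked higher on 6 ballots, H on 13. H wins 13–6.
D wins every pairwise contest, so D is the Condorcet winner.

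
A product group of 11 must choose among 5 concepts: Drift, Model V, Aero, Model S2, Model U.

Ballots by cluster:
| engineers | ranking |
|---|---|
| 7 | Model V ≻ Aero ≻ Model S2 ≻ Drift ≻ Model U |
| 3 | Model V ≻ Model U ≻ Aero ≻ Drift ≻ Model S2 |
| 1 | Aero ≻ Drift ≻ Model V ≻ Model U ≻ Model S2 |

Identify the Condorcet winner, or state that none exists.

Model V

Pairwise majorities:
Drift vs Model V: Model V wins 10–1.
Drift vs Aero: Aero, 11–0.
Drift vs Model S2: Model S2 wins 7–4.
Drift–Model U: Drift 8–3.
Model V vs Aero: Model V, 10–1.
Model V–Model S2: Model V 11–0.
Model V–Model U: Model V 11–0.
Aero–Model S2: Aero 11–0.
Aero vs Model U: Aero wins 8–3.
Model S2–Model U: Model S2 7–4.
Only Model V has no losses; Model V is the Condorcet winner.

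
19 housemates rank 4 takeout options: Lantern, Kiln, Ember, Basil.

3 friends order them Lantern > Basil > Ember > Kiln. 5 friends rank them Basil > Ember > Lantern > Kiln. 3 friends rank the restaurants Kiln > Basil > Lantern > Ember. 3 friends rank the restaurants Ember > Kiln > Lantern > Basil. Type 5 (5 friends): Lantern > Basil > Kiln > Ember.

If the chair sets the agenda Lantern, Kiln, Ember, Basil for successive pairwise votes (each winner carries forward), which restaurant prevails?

Lantern

Round 1: Lantern vs Kiln — 13–6, Lantern advances.
Round 2: Lantern vs Ember — 11–8, Lantern advances.
Round 3: Lantern vs Basil — 11–8, Lantern advances.
The agenda winner is Lantern.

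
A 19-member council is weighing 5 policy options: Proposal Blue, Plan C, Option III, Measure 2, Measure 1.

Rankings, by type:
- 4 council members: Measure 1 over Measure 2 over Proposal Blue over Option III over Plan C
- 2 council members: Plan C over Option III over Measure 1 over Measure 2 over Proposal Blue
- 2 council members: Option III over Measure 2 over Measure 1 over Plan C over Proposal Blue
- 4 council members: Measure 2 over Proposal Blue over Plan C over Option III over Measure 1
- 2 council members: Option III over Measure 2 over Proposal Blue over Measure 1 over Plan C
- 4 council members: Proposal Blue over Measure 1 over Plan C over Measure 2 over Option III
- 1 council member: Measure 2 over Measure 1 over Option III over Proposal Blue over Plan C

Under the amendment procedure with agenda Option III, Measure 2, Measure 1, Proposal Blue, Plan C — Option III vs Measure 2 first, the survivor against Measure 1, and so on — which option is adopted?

Round 1: Option III vs Measure 2 — 6–13, Measure 2 advances.
Round 2: Measure 2 vs Measure 1 — 9–10, Measure 1 advances.
Round 3: Measure 1 vs Proposal Blue — 9–10, Proposal Blue advances.
Round 4: Proposal Blue vs Plan C — 15–4, Proposal Blue advances.
The agenda winner is Proposal Blue.

Proposal Blue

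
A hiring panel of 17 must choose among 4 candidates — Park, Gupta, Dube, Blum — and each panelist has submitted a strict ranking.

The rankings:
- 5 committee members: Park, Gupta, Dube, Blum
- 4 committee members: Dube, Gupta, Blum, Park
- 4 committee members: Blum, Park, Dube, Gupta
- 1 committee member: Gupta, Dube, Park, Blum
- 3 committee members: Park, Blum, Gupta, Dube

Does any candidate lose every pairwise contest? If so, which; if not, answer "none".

Blum

Pairwise majorities:
Park vs Gupta: 12 to 5, Park.
Park vs Dube: 5+4+3 = 12 for Park, 5 for Dube — Park by 12–5.
Park vs Blum: Park wins 9–8.
Gupta vs Dube: Gupta, 9–8.
Gupta vs Blum: 5+4+1 = 10 for Gupta, 7 for Blum — Gupta by 10–7.
Dube vs Blum: Dube, 10–7.
Only Blum has no wins; Blum is the Condorcet loser.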